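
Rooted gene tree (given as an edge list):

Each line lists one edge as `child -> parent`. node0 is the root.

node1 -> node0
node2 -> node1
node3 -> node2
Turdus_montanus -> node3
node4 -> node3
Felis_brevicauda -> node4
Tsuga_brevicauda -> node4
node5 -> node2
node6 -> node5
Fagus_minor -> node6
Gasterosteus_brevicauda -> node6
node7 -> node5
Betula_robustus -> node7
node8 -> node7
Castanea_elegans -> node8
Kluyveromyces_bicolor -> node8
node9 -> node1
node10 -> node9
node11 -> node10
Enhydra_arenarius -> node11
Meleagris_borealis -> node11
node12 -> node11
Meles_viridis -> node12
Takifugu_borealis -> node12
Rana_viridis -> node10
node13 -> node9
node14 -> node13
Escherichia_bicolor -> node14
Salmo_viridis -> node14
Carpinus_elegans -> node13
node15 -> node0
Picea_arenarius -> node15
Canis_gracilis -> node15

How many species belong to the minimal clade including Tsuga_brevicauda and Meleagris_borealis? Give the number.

16

The MRCA of Tsuga_brevicauda and Meleagris_borealis is the node subtending (((Turdus_montanus,(Felis_brevicauda,Tsuga_brevicauda)),((Fagus_minor,Gasterosteus_brevicauda),(Betula_robustus,(Castanea_elegans,Kluyveromyces_bicolor)))),(((Enhydra_arenarius,Meleagris_borealis,(Meles_viridis,Takifugu_borealis)),Rana_viridis),((Escherichia_bicolor,Salmo_viridis),Carpinus_elegans))).
That clade contains 16 terminal taxa: Betula_robustus, Carpinus_elegans, Castanea_elegans, Enhydra_arenarius, Escherichia_bicolor, Fagus_minor, Felis_brevicauda, Gasterosteus_brevicauda, Kluyveromyces_bicolor, Meleagris_borealis, Meles_viridis, Rana_viridis, Salmo_viridis, Takifugu_borealis, Tsuga_brevicauda, Turdus_montanus.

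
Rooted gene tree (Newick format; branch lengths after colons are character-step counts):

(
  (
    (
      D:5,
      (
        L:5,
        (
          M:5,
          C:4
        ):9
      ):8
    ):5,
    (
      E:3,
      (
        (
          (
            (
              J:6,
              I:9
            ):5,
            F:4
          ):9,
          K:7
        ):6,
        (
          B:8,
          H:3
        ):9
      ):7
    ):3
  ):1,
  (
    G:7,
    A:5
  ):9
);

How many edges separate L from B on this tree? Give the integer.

7

The MRCA of L and B is the node subtending ((D,(L,(M,C))),(E,((((J,I),F),K),(B,H)))).
From L up to that node: 3 branches. From B up to the same node: 4 branches. Total: 3 + 4 = 7.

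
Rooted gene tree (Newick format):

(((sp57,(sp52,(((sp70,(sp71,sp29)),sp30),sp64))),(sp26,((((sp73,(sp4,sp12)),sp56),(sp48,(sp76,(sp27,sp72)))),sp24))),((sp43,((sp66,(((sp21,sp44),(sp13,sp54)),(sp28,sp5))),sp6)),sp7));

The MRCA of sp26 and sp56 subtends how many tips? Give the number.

The MRCA of sp26 and sp56 is the node subtending (sp26,((((sp73,(sp4,sp12)),sp56),(sp48,(sp76,(sp27,sp72)))),sp24)).
That clade contains 10 terminal taxa: sp12, sp24, sp26, sp27, sp4, sp48, sp56, sp72, sp73, sp76.

10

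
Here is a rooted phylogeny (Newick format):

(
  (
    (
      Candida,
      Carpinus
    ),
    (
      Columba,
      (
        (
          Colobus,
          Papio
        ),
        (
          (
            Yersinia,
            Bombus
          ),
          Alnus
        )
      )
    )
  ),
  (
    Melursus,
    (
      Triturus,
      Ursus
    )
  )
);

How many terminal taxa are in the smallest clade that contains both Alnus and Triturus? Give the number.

11

The MRCA of Alnus and Triturus is the root, so the clade is the entire tree.
That clade contains 11 terminal taxa: Alnus, Bombus, Candida, Carpinus, Colobus, Columba, Melursus, Papio, Triturus, Ursus, Yersinia.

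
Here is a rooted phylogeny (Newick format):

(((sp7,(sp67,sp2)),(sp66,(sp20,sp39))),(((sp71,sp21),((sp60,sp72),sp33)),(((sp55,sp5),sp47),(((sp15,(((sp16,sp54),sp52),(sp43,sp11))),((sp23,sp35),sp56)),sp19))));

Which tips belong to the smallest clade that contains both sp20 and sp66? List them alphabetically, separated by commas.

Tracing sp20: it sits inside (sp20,sp39).
Tracing sp66: it sits inside (sp66,(sp20,sp39)).
The smallest clade enclosing both is (sp66,(sp20,sp39)); the answer is its 3 terminal taxa in alphabetical order.

sp20, sp39, sp66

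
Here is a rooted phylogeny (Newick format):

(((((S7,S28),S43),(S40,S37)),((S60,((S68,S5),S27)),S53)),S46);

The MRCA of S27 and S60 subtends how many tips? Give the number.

4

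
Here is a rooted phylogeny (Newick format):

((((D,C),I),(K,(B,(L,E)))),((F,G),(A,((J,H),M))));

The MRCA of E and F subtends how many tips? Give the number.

13

The MRCA of E and F is the root, so the clade is the entire tree.
That clade contains 13 terminal taxa: A, B, C, D, E, F, G, H, I, J, K, L, M.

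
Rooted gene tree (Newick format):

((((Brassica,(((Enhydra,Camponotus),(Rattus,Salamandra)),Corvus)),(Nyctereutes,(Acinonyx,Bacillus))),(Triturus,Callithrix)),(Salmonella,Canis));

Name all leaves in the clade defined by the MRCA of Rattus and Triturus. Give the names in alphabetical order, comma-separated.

Tracing Rattus: it sits inside (Rattus,Salamandra).
Tracing Triturus: it sits inside (Triturus,Callithrix).
The smallest clade enclosing both is (((Brassica,(((Enhydra,Camponotus),(Rattus,Salamandra)),Corvus)),(Nyctereutes,(Acinonyx,Bacillus))),(Triturus,Callithrix)); the answer is its 11 terminal taxa in alphabetical order.

Acinonyx, Bacillus, Brassica, Callithrix, Camponotus, Corvus, Enhydra, Nyctereutes, Rattus, Salamandra, Triturus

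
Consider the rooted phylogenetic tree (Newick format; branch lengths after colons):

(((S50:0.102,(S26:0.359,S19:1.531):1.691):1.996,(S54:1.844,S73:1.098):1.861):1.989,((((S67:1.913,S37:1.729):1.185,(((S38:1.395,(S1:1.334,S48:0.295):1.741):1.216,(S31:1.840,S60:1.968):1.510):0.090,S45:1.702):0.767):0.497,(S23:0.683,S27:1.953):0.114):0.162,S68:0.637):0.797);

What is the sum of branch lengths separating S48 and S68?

The path runs S48 → … → MRCA → … → S68; the MRCA is the node subtending ((((S67,S37),(((S38,(S1,S48)),(S31,S60)),S45)),(S23,S27)),S68).
Branch lengths along that path: 0.295 + 1.741 + 1.216 + 0.090 + 0.767 + 0.497 + 0.162 + 0.637 = 5.405.

5.405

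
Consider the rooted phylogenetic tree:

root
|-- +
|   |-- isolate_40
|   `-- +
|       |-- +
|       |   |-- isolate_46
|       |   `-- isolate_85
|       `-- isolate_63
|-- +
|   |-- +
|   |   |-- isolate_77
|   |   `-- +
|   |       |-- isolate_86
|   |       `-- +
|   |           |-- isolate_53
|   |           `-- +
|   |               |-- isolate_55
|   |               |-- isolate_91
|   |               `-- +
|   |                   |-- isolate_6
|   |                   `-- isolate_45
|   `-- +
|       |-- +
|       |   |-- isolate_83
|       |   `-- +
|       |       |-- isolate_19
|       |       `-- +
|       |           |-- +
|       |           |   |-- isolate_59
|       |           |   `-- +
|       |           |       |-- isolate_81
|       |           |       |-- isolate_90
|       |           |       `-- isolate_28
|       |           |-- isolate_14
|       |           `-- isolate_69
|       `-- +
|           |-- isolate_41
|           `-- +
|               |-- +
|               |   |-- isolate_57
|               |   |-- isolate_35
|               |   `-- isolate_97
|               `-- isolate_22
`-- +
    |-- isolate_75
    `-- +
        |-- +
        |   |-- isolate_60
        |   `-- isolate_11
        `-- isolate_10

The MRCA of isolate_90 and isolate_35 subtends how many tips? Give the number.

13

The MRCA of isolate_90 and isolate_35 is the node subtending ((isolate_83,(isolate_19,((isolate_59,(isolate_81,isolate_90,isolate_28)),isolate_14,isolate_69))),(isolate_41,((isolate_57,isolate_35,isolate_97),isolate_22))).
That clade contains 13 terminal taxa: isolate_14, isolate_19, isolate_22, isolate_28, isolate_35, isolate_41, isolate_57, isolate_59, isolate_69, isolate_81, isolate_83, isolate_90, isolate_97.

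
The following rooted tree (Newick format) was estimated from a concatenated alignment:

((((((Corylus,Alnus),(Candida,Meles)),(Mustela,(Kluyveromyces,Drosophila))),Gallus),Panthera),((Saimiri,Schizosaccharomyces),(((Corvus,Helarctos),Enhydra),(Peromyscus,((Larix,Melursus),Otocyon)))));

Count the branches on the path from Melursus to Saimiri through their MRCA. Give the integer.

7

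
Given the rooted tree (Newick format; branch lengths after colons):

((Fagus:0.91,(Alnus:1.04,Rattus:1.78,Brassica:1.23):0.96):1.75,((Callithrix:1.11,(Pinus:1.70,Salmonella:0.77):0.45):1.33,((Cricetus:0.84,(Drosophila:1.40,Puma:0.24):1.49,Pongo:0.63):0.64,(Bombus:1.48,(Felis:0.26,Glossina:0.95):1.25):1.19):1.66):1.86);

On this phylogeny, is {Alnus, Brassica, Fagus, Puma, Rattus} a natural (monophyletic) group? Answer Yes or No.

The MRCA of the listed taxa is the root, so the smallest clade containing them is the whole tree.
That clade also contains Bombus, Callithrix, Cricetus, Drosophila, Felis, Glossina, Pinus, Pongo, Salmonella, which are not in the proposed group, so the group is not monophyletic.

No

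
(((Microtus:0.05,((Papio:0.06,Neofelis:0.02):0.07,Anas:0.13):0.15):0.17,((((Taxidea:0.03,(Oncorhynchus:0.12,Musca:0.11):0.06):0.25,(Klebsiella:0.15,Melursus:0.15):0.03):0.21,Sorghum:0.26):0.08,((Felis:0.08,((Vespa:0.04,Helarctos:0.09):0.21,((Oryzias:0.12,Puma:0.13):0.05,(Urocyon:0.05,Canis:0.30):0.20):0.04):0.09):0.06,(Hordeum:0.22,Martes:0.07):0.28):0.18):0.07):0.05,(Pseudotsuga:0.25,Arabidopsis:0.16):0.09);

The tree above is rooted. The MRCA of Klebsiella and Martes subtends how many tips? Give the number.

15

The MRCA of Klebsiella and Martes is the node subtending ((((Taxidea,(Oncorhynchus,Musca)),(Klebsiella,Melursus)),Sorghum),((Felis,((Vespa,Helarctos),((Oryzias,Puma),(Urocyon,Canis)))),(Hordeum,Martes))).
That clade contains 15 terminal taxa: Canis, Felis, Helarctos, Hordeum, Klebsiella, Martes, Melursus, Musca, Oncorhynchus, Oryzias, Puma, Sorghum, Taxidea, Urocyon, Vespa.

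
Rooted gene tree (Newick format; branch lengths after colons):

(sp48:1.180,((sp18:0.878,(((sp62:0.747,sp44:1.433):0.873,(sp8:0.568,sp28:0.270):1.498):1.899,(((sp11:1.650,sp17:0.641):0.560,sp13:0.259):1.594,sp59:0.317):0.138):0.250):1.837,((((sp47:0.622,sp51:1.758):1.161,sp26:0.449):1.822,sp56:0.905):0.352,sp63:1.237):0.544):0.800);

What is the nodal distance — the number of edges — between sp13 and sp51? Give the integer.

10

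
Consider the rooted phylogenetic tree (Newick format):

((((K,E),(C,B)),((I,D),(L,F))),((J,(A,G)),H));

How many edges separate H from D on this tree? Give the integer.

The MRCA of H and D is the root of the tree.
From H up to that node: 2 branches. From D up to the same node: 4 branches. Total: 2 + 4 = 6.

6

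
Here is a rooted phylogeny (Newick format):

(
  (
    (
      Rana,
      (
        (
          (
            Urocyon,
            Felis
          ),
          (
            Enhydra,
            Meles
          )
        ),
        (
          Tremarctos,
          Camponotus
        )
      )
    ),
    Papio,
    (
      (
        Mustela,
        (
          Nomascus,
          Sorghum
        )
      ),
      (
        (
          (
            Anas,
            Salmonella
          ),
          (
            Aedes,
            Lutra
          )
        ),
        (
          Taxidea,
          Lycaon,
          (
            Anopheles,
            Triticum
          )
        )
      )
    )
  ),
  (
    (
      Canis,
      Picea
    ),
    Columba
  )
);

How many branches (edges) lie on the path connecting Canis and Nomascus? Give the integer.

8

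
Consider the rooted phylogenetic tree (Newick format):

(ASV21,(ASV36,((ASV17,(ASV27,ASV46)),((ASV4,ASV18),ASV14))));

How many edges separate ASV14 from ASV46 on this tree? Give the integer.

5

The MRCA of ASV14 and ASV46 is the node subtending ((ASV17,(ASV27,ASV46)),((ASV4,ASV18),ASV14)).
From ASV14 up to that node: 2 branches. From ASV46 up to the same node: 3 branches. Total: 2 + 3 = 5.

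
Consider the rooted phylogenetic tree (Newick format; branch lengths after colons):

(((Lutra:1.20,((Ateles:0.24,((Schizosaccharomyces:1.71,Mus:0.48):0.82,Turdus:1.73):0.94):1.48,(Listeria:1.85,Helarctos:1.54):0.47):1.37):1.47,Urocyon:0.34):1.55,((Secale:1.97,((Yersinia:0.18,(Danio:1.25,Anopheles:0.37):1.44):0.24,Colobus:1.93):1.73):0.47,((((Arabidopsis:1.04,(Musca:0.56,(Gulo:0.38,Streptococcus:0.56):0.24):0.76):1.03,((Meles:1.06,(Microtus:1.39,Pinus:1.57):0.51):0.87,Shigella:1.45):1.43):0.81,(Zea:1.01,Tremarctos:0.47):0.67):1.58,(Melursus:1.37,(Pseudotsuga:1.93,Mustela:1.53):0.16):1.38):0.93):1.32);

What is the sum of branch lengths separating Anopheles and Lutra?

9.79

The path runs Anopheles → … → MRCA → … → Lutra; the MRCA is the root of the tree.
Branch lengths along that path: 0.37 + 1.44 + 0.24 + 1.73 + 0.47 + 1.32 + 1.55 + 1.47 + 1.20 = 9.79.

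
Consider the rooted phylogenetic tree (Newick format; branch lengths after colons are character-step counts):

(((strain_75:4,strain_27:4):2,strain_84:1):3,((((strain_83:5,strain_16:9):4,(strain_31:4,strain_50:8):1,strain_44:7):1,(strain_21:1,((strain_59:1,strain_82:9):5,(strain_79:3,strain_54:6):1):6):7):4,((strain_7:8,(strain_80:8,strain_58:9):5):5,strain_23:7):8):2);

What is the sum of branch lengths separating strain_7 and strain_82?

The path runs strain_7 → … → MRCA → … → strain_82; the MRCA is the node subtending ((((strain_83,strain_16),(strain_31,strain_50),strain_44),(strain_21,((strain_59,strain_82),(strain_79,strain_54)))),((strain_7,(strain_80,strain_58)),strain_23)).
Branch lengths along that path: 8 + 5 + 8 + 4 + 7 + 6 + 5 + 9 = 52.

52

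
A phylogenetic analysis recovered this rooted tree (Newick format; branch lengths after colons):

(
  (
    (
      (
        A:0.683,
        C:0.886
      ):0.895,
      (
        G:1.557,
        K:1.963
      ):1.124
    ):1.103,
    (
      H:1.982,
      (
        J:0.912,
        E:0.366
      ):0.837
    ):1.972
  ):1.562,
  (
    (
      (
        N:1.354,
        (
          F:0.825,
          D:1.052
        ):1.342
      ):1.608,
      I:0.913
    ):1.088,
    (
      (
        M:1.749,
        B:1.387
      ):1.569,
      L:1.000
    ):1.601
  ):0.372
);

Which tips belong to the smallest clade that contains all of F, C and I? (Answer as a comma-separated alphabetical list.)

A, B, C, D, E, F, G, H, I, J, K, L, M, N

Tracing F: it sits inside (F,D).
Tracing C: it sits inside (A,C).
Tracing I: it sits inside ((N,(F,D)),I).
The smallest clade enclosing all 3 is the whole tree (their MRCA is the root), so the answer is all 14 tips in alphabetical order.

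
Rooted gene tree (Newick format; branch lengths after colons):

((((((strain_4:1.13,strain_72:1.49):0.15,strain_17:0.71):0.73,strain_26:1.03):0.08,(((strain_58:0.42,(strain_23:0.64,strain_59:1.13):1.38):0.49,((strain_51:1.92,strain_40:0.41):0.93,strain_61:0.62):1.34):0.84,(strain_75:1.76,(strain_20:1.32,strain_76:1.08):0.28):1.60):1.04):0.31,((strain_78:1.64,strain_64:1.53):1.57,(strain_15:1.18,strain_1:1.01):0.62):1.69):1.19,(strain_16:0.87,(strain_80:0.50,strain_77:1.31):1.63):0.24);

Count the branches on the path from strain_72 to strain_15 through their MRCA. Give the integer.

The MRCA of strain_72 and strain_15 is the node subtending (((((strain_4,strain_72),strain_17),strain_26),(((strain_58,(strain_23,strain_59)),((strain_51,strain_40),strain_61)),(strain_75,(strain_20,strain_76)))),((strain_78,strain_64),(strain_15,strain_1))).
From strain_72 up to that node: 5 branches. From strain_15 up to the same node: 3 branches. Total: 5 + 3 = 8.

8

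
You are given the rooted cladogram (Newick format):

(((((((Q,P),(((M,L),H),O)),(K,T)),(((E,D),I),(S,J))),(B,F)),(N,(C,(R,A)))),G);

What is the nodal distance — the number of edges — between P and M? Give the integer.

The MRCA of P and M is the node subtending ((Q,P),(((M,L),H),O)).
From P up to that node: 2 branches. From M up to the same node: 4 branches. Total: 2 + 4 = 6.

6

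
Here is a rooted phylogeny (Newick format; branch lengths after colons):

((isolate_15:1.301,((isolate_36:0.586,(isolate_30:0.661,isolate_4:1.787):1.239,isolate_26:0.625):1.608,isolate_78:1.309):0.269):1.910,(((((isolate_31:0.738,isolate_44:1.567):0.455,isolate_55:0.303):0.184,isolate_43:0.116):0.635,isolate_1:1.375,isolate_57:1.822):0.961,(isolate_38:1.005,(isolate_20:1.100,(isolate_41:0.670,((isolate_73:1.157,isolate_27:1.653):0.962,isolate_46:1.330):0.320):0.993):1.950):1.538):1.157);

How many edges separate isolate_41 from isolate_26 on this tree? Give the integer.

9

The MRCA of isolate_41 and isolate_26 is the root of the tree.
From isolate_41 up to that node: 5 branches. From isolate_26 up to the same node: 4 branches. Total: 5 + 4 = 9.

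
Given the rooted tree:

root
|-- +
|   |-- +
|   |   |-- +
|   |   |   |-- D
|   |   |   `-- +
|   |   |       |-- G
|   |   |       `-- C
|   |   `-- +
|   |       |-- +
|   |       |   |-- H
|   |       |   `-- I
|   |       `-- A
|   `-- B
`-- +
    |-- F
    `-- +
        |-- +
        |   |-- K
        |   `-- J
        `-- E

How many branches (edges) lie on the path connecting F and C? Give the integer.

7

The MRCA of F and C is the root of the tree.
From F up to that node: 2 branches. From C up to the same node: 5 branches. Total: 2 + 5 = 7.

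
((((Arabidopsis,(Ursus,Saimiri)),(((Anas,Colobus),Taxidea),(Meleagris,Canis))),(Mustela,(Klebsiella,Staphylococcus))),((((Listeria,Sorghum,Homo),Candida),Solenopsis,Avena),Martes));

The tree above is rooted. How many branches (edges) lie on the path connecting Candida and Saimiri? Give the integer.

9

The MRCA of Candida and Saimiri is the root of the tree.
From Candida up to that node: 4 branches. From Saimiri up to the same node: 5 branches. Total: 4 + 5 = 9.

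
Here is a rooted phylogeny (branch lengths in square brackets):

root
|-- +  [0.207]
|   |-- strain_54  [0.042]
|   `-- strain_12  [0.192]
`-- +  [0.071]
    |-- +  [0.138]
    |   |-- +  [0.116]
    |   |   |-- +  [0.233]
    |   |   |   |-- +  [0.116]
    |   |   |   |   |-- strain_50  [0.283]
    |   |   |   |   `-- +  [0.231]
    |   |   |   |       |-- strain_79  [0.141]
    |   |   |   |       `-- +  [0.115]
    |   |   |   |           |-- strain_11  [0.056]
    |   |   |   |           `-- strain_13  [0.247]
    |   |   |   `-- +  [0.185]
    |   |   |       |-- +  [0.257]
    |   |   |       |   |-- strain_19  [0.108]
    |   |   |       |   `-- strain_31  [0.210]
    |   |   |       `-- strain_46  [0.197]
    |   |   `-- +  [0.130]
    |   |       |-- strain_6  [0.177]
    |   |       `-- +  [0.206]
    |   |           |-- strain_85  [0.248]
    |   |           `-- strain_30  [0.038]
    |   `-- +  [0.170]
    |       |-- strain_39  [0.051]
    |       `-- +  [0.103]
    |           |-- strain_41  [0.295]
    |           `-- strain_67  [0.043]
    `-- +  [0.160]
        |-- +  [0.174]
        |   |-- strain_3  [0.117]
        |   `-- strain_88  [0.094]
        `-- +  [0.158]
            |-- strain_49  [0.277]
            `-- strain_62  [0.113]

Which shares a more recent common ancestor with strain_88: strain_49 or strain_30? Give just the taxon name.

strain_49

The MRCA of strain_88 and strain_49 subtends ((strain_3,strain_88),(strain_49,strain_62)) (4 taxa).
The MRCA of strain_88 and strain_30 subtends (((((strain_50,(strain_79,(strain_11,strain_13))),((strain_19,strain_31),strain_46)),(strain_6,(strain_85,strain_30))),(strain_39,(strain_41,strain_67))),((strain_3,strain_88),(strain_49,strain_62))) (17 taxa).
The first is nested inside the second, so strain_88 shares a more recent common ancestor with strain_49.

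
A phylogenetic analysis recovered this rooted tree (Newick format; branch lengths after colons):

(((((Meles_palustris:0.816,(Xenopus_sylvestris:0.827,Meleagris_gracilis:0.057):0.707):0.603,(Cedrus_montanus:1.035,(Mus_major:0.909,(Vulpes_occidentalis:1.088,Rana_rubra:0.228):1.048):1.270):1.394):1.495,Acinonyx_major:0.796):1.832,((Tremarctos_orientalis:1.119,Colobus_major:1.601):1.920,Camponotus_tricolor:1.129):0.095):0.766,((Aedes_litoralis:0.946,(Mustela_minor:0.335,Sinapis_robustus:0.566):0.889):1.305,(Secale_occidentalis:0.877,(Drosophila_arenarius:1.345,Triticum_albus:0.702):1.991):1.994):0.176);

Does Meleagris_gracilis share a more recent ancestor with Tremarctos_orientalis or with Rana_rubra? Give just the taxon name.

Rana_rubra

The MRCA of Meleagris_gracilis and Rana_rubra subtends ((Meles_palustris,(Xenopus_sylvestris,Meleagris_gracilis)),(Cedrus_montanus,(Mus_major,(Vulpes_occidentalis,Rana_rubra)))) (7 taxa).
The MRCA of Meleagris_gracilis and Tremarctos_orientalis subtends ((((Meles_palustris,(Xenopus_sylvestris,Meleagris_gracilis)),(Cedrus_montanus,(Mus_major,(Vulpes_occidentalis,Rana_rubra)))),Acinonyx_major),((Tremarctos_orientalis,Colobus_major),Camponotus_tricolor)) (11 taxa).
The first is nested inside the second, so Meleagris_gracilis shares a more recent common ancestor with Rana_rubra.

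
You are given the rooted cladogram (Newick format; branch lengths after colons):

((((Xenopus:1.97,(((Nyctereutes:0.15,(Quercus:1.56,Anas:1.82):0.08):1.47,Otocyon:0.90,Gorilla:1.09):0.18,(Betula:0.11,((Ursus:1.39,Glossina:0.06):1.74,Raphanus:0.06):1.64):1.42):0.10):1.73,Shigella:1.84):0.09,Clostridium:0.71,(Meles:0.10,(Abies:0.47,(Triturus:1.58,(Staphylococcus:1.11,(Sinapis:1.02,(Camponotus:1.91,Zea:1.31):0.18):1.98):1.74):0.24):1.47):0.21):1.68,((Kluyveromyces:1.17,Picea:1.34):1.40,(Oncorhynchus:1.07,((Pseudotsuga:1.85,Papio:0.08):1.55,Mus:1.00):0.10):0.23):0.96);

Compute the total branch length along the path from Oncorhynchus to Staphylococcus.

The path runs Oncorhynchus → … → MRCA → … → Staphylococcus; the MRCA is the root of the tree.
Branch lengths along that path: 1.07 + 0.23 + 0.96 + 1.68 + 0.21 + 1.47 + 0.24 + 1.74 + 1.11 = 8.71.

8.71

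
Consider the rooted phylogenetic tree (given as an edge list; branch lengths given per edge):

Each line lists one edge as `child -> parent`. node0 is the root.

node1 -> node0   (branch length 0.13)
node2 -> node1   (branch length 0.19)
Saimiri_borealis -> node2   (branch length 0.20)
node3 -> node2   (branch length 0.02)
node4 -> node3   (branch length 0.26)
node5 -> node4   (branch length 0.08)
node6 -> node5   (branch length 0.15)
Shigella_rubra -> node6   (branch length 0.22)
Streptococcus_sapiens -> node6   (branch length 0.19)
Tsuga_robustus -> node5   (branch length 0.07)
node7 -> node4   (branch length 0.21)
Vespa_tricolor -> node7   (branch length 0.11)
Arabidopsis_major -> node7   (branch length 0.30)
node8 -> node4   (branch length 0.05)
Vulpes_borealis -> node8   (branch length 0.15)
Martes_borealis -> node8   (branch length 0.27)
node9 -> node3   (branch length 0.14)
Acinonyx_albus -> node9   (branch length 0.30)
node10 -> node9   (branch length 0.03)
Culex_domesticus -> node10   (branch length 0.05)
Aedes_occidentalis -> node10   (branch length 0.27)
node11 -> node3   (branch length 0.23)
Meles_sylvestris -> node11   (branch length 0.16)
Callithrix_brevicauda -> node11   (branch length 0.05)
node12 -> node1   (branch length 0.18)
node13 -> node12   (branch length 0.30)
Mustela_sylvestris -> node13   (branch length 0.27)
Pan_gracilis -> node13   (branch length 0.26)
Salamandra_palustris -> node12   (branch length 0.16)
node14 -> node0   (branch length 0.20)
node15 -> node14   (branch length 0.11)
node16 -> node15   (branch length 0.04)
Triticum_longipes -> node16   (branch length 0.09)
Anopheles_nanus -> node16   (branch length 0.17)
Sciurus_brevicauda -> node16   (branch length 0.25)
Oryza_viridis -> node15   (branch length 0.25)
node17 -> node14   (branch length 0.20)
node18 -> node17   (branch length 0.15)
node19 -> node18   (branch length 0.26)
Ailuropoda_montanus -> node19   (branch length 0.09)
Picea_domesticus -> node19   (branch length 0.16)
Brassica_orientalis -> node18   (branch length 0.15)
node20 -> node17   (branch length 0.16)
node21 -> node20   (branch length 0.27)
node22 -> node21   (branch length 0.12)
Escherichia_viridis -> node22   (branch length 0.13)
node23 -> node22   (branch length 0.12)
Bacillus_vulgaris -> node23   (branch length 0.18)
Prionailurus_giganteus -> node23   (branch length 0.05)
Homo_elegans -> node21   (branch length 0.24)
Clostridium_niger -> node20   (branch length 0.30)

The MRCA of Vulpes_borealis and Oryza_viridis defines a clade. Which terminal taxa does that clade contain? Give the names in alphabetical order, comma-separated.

Acinonyx_albus, Aedes_occidentalis, Ailuropoda_montanus, Anopheles_nanus, Arabidopsis_major, Bacillus_vulgaris, Brassica_orientalis, Callithrix_brevicauda, Clostridium_niger, Culex_domesticus, Escherichia_viridis, Homo_elegans, Martes_borealis, Meles_sylvestris, Mustela_sylvestris, Oryza_viridis, Pan_gracilis, Picea_domesticus, Prionailurus_giganteus, Saimiri_borealis, Salamandra_palustris, Sciurus_brevicauda, Shigella_rubra, Streptococcus_sapiens, Triticum_longipes, Tsuga_robustus, Vespa_tricolor, Vulpes_borealis

Tracing Vulpes_borealis: it sits inside (Vulpes_borealis,Martes_borealis).
Tracing Oryza_viridis: it sits inside ((Triticum_longipes,Anopheles_nanus,Sciurus_brevicauda),Oryza_viridis).
The smallest clade enclosing both is the whole tree (their MRCA is the root), so the answer is all 28 tips in alphabetical order.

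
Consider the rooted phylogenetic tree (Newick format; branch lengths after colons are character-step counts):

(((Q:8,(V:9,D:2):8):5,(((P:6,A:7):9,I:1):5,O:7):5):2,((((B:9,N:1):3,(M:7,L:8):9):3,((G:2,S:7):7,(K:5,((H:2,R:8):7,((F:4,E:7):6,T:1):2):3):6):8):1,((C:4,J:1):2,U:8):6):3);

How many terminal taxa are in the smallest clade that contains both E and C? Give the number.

The MRCA of E and C is the node subtending ((((B,N),(M,L)),((G,S),(K,((H,R),((F,E),T))))),((C,J),U)).
That clade contains 15 terminal taxa: B, C, E, F, G, H, J, K, L, M, N, R, S, T, U.

15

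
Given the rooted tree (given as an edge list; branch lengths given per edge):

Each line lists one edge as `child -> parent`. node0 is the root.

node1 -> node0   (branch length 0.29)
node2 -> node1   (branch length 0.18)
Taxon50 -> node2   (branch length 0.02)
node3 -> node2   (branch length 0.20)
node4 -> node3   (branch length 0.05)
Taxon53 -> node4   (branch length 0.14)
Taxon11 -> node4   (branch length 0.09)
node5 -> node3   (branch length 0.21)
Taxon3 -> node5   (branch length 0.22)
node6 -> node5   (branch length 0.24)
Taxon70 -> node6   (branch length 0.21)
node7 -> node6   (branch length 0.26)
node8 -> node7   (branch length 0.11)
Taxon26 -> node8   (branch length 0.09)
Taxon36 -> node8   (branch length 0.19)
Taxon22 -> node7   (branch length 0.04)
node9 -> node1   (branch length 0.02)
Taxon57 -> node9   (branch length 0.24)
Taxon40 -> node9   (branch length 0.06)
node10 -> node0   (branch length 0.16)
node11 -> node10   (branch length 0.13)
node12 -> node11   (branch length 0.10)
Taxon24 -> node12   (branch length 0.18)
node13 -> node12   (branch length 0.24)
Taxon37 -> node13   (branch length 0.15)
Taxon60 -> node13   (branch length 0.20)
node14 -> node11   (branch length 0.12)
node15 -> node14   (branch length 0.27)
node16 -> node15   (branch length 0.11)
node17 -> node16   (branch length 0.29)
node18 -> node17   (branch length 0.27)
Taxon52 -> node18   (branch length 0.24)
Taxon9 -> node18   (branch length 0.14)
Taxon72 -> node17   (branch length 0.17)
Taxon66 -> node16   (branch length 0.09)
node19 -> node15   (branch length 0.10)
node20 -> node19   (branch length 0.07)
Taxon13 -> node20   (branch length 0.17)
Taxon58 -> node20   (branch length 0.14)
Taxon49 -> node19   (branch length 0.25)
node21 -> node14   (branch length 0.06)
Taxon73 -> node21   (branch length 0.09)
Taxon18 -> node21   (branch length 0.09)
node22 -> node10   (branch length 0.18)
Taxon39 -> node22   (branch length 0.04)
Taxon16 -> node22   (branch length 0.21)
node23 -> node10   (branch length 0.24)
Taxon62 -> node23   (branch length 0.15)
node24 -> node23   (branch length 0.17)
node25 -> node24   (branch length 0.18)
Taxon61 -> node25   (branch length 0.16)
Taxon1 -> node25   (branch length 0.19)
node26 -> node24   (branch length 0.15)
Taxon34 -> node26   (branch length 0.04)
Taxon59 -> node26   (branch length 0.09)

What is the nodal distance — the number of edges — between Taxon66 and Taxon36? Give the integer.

The MRCA of Taxon66 and Taxon36 is the root of the tree.
From Taxon66 up to that node: 6 branches. From Taxon36 up to the same node: 8 branches. Total: 6 + 8 = 14.

14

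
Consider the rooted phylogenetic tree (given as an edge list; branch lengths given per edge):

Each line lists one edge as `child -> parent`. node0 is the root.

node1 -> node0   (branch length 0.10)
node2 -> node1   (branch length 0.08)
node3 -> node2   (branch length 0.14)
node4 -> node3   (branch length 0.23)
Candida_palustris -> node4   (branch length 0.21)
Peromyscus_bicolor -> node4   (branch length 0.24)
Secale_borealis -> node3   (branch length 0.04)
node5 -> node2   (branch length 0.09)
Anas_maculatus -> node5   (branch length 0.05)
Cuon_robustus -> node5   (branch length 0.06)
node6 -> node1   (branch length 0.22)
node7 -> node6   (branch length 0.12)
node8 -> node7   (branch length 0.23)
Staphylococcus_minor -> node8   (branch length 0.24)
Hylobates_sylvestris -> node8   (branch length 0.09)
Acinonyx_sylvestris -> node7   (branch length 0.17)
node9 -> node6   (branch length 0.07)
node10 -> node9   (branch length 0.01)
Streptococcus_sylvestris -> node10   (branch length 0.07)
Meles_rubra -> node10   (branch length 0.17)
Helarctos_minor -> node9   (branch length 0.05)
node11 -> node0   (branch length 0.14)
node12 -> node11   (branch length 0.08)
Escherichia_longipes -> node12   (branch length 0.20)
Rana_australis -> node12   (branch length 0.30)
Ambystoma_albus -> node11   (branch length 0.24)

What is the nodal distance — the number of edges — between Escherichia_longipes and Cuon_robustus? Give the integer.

7

The MRCA of Escherichia_longipes and Cuon_robustus is the root of the tree.
From Escherichia_longipes up to that node: 3 branches. From Cuon_robustus up to the same node: 4 branches. Total: 3 + 4 = 7.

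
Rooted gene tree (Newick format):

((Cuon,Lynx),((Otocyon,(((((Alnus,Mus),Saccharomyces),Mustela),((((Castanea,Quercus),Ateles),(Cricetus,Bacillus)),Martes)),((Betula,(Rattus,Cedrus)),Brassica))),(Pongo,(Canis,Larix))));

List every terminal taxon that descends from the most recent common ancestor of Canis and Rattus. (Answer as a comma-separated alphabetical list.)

Tracing Canis: it sits inside (Canis,Larix).
Tracing Rattus: it sits inside (Rattus,Cedrus).
The smallest clade enclosing both is ((Otocyon,(((((Alnus,Mus),Saccharomyces),Mustela),((((Castanea,Quercus),Ateles),(Cricetus,Bacillus)),Martes)),((Betula,(Rattus,Cedrus)),Brassica))),(Pongo,(Canis,Larix))); the answer is its 18 terminal taxa in alphabetical order.

Alnus, Ateles, Bacillus, Betula, Brassica, Canis, Castanea, Cedrus, Cricetus, Larix, Martes, Mus, Mustela, Otocyon, Pongo, Quercus, Rattus, Saccharomyces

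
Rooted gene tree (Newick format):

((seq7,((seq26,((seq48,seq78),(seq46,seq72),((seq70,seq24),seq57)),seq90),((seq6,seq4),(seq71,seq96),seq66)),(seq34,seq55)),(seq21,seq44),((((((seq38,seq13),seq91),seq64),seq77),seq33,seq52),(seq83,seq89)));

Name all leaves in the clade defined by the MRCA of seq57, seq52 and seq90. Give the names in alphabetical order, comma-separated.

seq13, seq21, seq24, seq26, seq33, seq34, seq38, seq4, seq44, seq46, seq48, seq52, seq55, seq57, seq6, seq64, seq66, seq7, seq70, seq71, seq72, seq77, seq78, seq83, seq89, seq90, seq91, seq96

Tracing seq57: it sits inside ((seq70,seq24),seq57).
Tracing seq52: it sits inside (((((seq38,seq13),seq91),seq64),seq77),seq33,seq52).
Tracing seq90: it sits inside (seq26,((seq48,seq78),(seq46,seq72),((seq70,seq24),seq57)),seq90).
The smallest clade enclosing all 3 is the whole tree (their MRCA is the root), so the answer is all 28 tips in alphabetical order.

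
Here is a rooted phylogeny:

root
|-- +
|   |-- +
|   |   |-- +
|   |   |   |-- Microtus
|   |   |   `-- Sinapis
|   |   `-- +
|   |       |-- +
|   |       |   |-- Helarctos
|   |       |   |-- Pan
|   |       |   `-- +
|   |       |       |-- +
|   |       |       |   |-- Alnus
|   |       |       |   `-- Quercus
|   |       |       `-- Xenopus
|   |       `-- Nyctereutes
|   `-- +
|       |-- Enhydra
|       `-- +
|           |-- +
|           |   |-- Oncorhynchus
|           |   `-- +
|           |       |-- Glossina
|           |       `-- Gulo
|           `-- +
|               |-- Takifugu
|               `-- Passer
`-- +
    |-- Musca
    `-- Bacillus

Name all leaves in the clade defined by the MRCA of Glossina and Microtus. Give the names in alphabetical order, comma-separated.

Alnus, Enhydra, Glossina, Gulo, Helarctos, Microtus, Nyctereutes, Oncorhynchus, Pan, Passer, Quercus, Sinapis, Takifugu, Xenopus

Tracing Glossina: it sits inside (Glossina,Gulo).
Tracing Microtus: it sits inside (Microtus,Sinapis).
The smallest clade enclosing both is (((Microtus,Sinapis),((Helarctos,Pan,((Alnus,Quercus),Xenopus)),Nyctereutes)),(Enhydra,((Oncorhynchus,(Glossina,Gulo)),(Takifugu,Passer)))); the answer is its 14 terminal taxa in alphabetical order.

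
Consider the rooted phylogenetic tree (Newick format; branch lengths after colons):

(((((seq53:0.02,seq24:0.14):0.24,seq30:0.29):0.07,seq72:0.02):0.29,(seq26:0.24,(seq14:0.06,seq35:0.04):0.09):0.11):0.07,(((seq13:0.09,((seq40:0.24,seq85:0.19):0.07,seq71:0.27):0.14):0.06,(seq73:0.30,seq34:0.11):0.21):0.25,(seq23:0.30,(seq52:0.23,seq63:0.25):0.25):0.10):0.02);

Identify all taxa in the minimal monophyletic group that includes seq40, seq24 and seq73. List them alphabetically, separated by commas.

seq13, seq14, seq23, seq24, seq26, seq30, seq34, seq35, seq40, seq52, seq53, seq63, seq71, seq72, seq73, seq85

Tracing seq40: it sits inside (seq40,seq85).
Tracing seq24: it sits inside (seq53,seq24).
Tracing seq73: it sits inside (seq73,seq34).
The smallest clade enclosing all 3 is the whole tree (their MRCA is the root), so the answer is all 16 tips in alphabetical order.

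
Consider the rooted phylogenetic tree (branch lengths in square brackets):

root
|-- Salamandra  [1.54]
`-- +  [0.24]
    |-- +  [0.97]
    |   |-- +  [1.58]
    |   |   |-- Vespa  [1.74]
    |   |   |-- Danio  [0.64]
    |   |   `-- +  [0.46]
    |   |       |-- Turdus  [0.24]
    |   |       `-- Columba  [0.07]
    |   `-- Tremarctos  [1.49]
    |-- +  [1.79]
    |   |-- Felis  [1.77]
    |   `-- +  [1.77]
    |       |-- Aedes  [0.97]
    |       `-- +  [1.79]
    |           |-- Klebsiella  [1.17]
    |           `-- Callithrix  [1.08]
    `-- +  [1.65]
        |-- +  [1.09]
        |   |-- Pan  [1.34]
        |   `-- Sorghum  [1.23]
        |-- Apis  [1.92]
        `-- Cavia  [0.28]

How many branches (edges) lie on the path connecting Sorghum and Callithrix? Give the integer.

7

The MRCA of Sorghum and Callithrix is the node subtending (((Vespa,Danio,(Turdus,Columba)),Tremarctos),(Felis,(Aedes,(Klebsiella,Callithrix))),((Pan,Sorghum),Apis,Cavia)).
From Sorghum up to that node: 3 branches. From Callithrix up to the same node: 4 branches. Total: 3 + 4 = 7.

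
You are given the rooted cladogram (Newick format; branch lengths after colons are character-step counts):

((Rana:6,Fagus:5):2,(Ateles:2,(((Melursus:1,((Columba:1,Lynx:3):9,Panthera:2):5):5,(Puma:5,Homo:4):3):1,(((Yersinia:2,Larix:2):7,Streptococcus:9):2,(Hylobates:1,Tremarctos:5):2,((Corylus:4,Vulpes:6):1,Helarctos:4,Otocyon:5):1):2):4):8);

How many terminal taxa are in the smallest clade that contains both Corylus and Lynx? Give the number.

The MRCA of Corylus and Lynx is the node subtending (((Melursus,((Columba,Lynx),Panthera)),(Puma,Homo)),(((Yersinia,Larix),Streptococcus),(Hylobates,Tremarctos),((Corylus,Vulpes),Helarctos,Otocyon))).
That clade contains 15 terminal taxa: Columba, Corylus, Helarctos, Homo, Hylobates, Larix, Lynx, Melursus, Otocyon, Panthera, Puma, Streptococcus, Tremarctos, Vulpes, Yersinia.

15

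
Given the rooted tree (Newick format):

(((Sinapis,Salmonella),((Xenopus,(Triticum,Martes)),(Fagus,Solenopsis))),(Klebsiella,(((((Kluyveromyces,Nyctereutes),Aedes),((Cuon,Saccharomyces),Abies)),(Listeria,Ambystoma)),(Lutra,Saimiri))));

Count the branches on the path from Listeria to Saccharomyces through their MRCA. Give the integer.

The MRCA of Listeria and Saccharomyces is the node subtending ((((Kluyveromyces,Nyctereutes),Aedes),((Cuon,Saccharomyces),Abies)),(Listeria,Ambystoma)).
From Listeria up to that node: 2 branches. From Saccharomyces up to the same node: 4 branches. Total: 2 + 4 = 6.

6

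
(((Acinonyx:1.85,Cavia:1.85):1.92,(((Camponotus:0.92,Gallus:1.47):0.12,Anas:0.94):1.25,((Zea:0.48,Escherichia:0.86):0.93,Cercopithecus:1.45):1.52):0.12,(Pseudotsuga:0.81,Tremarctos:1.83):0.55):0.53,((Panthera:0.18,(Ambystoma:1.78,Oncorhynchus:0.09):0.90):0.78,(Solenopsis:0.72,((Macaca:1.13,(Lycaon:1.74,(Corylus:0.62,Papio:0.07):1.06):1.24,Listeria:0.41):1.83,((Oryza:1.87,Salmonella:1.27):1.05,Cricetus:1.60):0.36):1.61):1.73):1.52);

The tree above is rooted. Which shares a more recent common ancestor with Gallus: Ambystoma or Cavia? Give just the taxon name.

Cavia

The MRCA of Gallus and Cavia subtends ((Acinonyx,Cavia),(((Camponotus,Gallus),Anas),((Zea,Escherichia),Cercopithecus)),(Pseudotsuga,Tremarctos)) (10 taxa).
The MRCA of Gallus and Ambystoma is the root, subtending the entire tree (22 taxa).
The first is nested inside the second, so Gallus shares a more recent common ancestor with Cavia.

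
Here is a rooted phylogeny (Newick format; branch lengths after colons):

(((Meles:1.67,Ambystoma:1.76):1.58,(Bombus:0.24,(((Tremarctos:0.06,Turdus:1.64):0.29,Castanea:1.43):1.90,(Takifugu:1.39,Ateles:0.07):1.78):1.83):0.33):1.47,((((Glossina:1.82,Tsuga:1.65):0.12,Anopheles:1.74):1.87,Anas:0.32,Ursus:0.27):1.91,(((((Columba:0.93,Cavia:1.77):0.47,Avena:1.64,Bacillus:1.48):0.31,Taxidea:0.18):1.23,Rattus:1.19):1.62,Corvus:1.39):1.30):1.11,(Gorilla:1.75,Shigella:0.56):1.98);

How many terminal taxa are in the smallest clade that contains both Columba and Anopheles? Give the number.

The MRCA of Columba and Anopheles is the node subtending ((((Glossina,Tsuga),Anopheles),Anas,Ursus),(((((Columba,Cavia),Avena,Bacillus),Taxidea),Rattus),Corvus)).
That clade contains 12 terminal taxa: Anas, Anopheles, Avena, Bacillus, Cavia, Columba, Corvus, Glossina, Rattus, Taxidea, Tsuga, Ursus.

12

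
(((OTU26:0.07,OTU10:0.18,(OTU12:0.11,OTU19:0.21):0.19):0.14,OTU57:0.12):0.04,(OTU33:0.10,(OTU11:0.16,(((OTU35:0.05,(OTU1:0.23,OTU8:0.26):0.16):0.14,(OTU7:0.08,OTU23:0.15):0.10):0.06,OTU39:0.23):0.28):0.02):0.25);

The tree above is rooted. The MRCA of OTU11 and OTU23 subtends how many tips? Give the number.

The MRCA of OTU11 and OTU23 is the node subtending (OTU11,(((OTU35,(OTU1,OTU8)),(OTU7,OTU23)),OTU39)).
That clade contains 7 terminal taxa: OTU1, OTU11, OTU23, OTU35, OTU39, OTU7, OTU8.

7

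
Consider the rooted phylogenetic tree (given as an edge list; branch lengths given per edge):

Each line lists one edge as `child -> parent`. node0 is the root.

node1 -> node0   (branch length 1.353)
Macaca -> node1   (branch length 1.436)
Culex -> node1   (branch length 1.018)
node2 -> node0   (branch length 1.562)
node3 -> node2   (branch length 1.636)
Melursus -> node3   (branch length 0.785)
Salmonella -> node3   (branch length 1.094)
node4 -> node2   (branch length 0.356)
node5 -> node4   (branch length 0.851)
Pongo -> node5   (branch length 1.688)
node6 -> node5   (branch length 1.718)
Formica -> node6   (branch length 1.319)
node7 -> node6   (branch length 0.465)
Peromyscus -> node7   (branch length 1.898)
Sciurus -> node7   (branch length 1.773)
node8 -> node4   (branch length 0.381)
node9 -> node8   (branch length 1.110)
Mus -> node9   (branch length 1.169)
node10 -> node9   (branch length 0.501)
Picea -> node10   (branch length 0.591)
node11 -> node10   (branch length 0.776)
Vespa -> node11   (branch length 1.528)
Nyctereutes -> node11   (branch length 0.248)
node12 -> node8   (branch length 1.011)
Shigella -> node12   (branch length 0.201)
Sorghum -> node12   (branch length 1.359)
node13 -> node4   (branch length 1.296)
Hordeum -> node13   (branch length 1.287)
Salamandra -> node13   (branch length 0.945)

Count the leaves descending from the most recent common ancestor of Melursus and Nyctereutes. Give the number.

The MRCA of Melursus and Nyctereutes is the node subtending ((Melursus,Salmonella),((Pongo,(Formica,(Peromyscus,Sciurus))),((Mus,(Picea,(Vespa,Nyctereutes))),(Shigella,Sorghum)),(Hordeum,Salamandra))).
That clade contains 14 terminal taxa: Formica, Hordeum, Melursus, Mus, Nyctereutes, Peromyscus, Picea, Pongo, Salamandra, Salmonella, Sciurus, Shigella, Sorghum, Vespa.

14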